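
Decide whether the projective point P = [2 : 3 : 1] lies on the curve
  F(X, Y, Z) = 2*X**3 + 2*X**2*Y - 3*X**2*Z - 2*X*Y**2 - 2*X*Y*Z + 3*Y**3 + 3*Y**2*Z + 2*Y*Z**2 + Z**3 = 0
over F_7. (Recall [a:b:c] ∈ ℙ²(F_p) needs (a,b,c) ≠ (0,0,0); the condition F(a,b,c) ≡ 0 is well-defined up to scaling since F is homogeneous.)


F(2,3,1) ≡ 4 (mod 7); P is NOT on the curve.

Evaluate F(2, 3, 1) term-by-term (mod 7).
  2*X**3 ↦ 2·8·1·1 = 16
  2*X**2*Y ↦ 2·4·3·1 = 24
  -3*X**2*Z ↦ -3·4·1·1 = -12
  -2*X*Y**2 ↦ -2·2·9·1 = -36
  -2*X*Y*Z ↦ -2·2·3·1 = -12
  3*Y**3 ↦ 3·1·27·1 = 81
  3*Y**2*Z ↦ 3·1·9·1 = 27
  2*Y*Z**2 ↦ 2·1·3·1 = 6
  Z**3 ↦ 1·1·1·1 = 1
Sum: F(2, 3, 1) = (16) + (24) + (-12) + (-36) + (-12) + (81) + (27) + (6) + (1) = 95.
Reducing mod 7: 95 ≡ 4 (mod 7).
Since F(a, b, c) ≡ 4 ≠ 0 (mod 7), P does NOT lie on the curve.


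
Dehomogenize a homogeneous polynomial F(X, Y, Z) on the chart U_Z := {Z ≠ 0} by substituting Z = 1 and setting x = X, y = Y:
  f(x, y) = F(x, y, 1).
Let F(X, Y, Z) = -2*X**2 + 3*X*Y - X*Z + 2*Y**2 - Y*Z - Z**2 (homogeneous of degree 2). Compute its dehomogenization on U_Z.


f(x, y) = -2*x**2 + 3*x*y - x + 2*y**2 - y - 1

On U_Z we set Z = 1. Each monomial c·X^i·Y^j·Z^k in F becomes c·x^i·y^j·1^k = c·x^i·y^j.
Substituting Z = 1: F(X, Y, 1) = -2*x**2 + 3*x*y - x + 2*y**2 - y - 1.
Note: deg(f) ≤ deg(F) = 2; strict inequality happens when F is divisible by Z (lost terms).


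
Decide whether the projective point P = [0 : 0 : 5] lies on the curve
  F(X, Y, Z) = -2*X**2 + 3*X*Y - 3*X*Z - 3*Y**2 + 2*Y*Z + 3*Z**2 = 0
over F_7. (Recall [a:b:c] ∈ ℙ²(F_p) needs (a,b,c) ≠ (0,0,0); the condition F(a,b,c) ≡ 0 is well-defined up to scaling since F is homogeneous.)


F(0,0,5) ≡ 5 (mod 7); P is NOT on the curve.

Evaluate F(0, 0, 5) term-by-term (mod 7).
  -2*X**2 ↦ -2·0·1·1 = 0
  3*X*Y ↦ 3·0·0·1 = 0
  -3*X*Z ↦ -3·0·1·5 = 0
  -3*Y**2 ↦ -3·1·0·1 = 0
  2*Y*Z ↦ 2·1·0·5 = 0
  3*Z**2 ↦ 3·1·1·25 = 75
Sum: F(0, 0, 5) = (0) + (0) + (0) + (0) + (0) + (75) = 75.
Reducing mod 7: 75 ≡ 5 (mod 7).
Since F(a, b, c) ≡ 5 ≠ 0 (mod 7), P does NOT lie on the curve.


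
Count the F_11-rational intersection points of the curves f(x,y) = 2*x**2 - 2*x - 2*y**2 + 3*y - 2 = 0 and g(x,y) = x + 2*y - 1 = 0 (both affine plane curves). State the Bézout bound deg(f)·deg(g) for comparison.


Common zeros: {(2, 5), (7, 8)}; count = 2; Bézout bound = 2.

deg(f) = 2, deg(g) = 1, so Bézout bound = 2.
Scan x ∈ F_11. For each x, list the y ∈ F_11 with f(x, y) ≡ 0 and those with g(x, y) ≡ 0 (mod 11); the common zeros in that column are the intersection.
  x = 0: f ≡ 0 at y ∈ {3, 4}; g ≡ 0 at y ∈ {6}; common: ∅.
  x = 1: f ≡ 0 at y ∈ {3, 4}; g ≡ 0 at y ∈ {0}; common: ∅.
  x = 2: f ≡ 0 at y ∈ {2, 5}; g ≡ 0 at y ∈ {5}; common: {5}.
  x = 3: f ≡ 0 at y ∈ {1, 6}; g ≡ 0 at y ∈ {10}; common: ∅.
  x = 4: f ≡ 0 at y ∈ {0, 7}; g ≡ 0 at y ∈ {4}; common: ∅.
  x = 5: f ≡ 0 at y ∈ {8, 10}; g ≡ 0 at y ∈ {9}; common: ∅.
  x = 6: f ≡ 0 at y ∈ {9}; g ≡ 0 at y ∈ {3}; common: ∅.
  x = 7: f ≡ 0 at y ∈ {8, 10}; g ≡ 0 at y ∈ {8}; common: {8}.
  x = 8: f ≡ 0 at y ∈ {0, 7}; g ≡ 0 at y ∈ {2}; common: ∅.
  x = 9: f ≡ 0 at y ∈ {1, 6}; g ≡ 0 at y ∈ {7}; common: ∅.
  x = 10: f ≡ 0 at y ∈ {2, 5}; g ≡ 0 at y ∈ {1}; common: ∅.
Collecting: common zeros = {(2, 5), (7, 8)}, so the count is 2.
Comparison with the Bézout bound: 2 ≤ 2 = deg(f)·deg(g), as expected for curves with no common component (the bound is attained).


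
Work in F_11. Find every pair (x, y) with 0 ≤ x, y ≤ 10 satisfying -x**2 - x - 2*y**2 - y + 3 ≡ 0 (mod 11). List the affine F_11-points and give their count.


Affine F_11-points: {(0, 1), (0, 4), (1, 6), (1, 10), (5, 7), (5, 9), (9, 6), (9, 10), (10, 1), (10, 4)}; count = 10.

For each of the 121 pairs (x, y) ∈ F_11², evaluate f(x, y) mod 11. Record the zeros.
  x = 0: [0↦3, 1↦0, 2↦4, 3↦4, 4↦0, 5↦3, 6↦2, 7↦8, 8↦10, 9↦8, 10↦2]  zeros at y ∈ {1, 4}
  x = 1: [0↦1, 1↦9, 2↦2, 3↦2, 4↦9, 5↦1, 6↦0, 7↦6, 8↦8, 9↦6, 10↦0]  zeros at y ∈ {6, 10}
  x = 2: [0↦8, 1↦5, 2↦9, 3↦9, 4↦5, 5↦8, 6↦7, 7↦2, 8↦4, 9↦2, 10↦7]  zeros at y ∈ ∅
  x = 3: [0↦2, 1↦10, 2↦3, 3↦3, 4↦10, 5↦2, 6↦1, 7↦7, 8↦9, 9↦7, 10↦1]  zeros at y ∈ ∅
  x = 4: [0↦5, 1↦2, 2↦6, 3↦6, 4↦2, 5↦5, 6↦4, 7↦10, 8↦1, 9↦10, 10↦4]  zeros at y ∈ ∅
  x = 5: [0↦6, 1↦3, 2↦7, 3↦7, 4↦3, 5↦6, 6↦5, 7↦0, 8↦2, 9↦0, 10↦5]  zeros at y ∈ {7, 9}
  x = 6: [0↦5, 1↦2, 2↦6, 3↦6, 4↦2, 5↦5, 6↦4, 7↦10, 8↦1, 9↦10, 10↦4]  zeros at y ∈ ∅
  x = 7: [0↦2, 1↦10, 2↦3, 3↦3, 4↦10, 5↦2, 6↦1, 7↦7, 8↦9, 9↦7, 10↦1]  zeros at y ∈ ∅
  x = 8: [0↦8, 1↦5, 2↦9, 3↦9, 4↦5, 5↦8, 6↦7, 7↦2, 8↦4, 9↦2, 10↦7]  zeros at y ∈ ∅
  x = 9: [0↦1, 1↦9, 2↦2, 3↦2, 4↦9, 5↦1, 6↦0, 7↦6, 8↦8, 9↦6, 10↦0]  zeros at y ∈ {6, 10}
  x = 10: [0↦3, 1↦0, 2↦4, 3↦4, 4↦0, 5↦3, 6↦2, 7↦8, 8↦10, 9↦8, 10↦2]  zeros at y ∈ {1, 4}
Collecting zeros: affine points = {(0, 1), (0, 4), (1, 6), (1, 10), (5, 7), (5, 9), (9, 6), (9, 10), (10, 1), (10, 4)}.
Total count |C(F_11)_aff| = 10.


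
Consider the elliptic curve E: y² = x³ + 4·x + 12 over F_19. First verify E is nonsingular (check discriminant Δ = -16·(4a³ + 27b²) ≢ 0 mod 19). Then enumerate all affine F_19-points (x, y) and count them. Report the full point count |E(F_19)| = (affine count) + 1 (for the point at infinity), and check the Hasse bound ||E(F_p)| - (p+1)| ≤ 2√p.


Affine points = {(1, 6), (1, 13), (2, 3), (2, 16), (4, 4), (4, 15), (5, 9), (5, 10), (6, 9), (6, 10), (8, 9), (8, 10), (9, 6), (9, 13), (10, 8), (10, 11), (11, 0), (13, 0), (14, 0), (16, 7), (16, 12), (18, 8), (18, 11)}; affine count = 23; |E(F_19)| = 24.

Discriminant check: Δ ∝ 4a³ + 27b² = 4·4³ + 27·12² = 4·64 + 27·144 ≡ 2 (mod 19). Nonzero ⇒ E is nonsingular.
For each x ∈ F_19, compute rhs = x³ + 4·x + 12 mod 19, then count y ∈ F_19 with y² ≡ rhs.
  x = 0: rhs = 12, matching y values: none (0 points).
  x = 1: rhs = 17, matching y values: 6, 13 (2 points).
  x = 2: rhs = 9, matching y values: 3, 16 (2 points).
  x = 3: rhs = 13, matching y values: none (0 points).
  x = 4: rhs = 16, matching y values: 4, 15 (2 points).
  x = 5: rhs = 5, matching y values: 9, 10 (2 points).
  x = 6: rhs = 5, matching y values: 9, 10 (2 points).
  x = 7: rhs = 3, matching y values: none (0 points).
  x = 8: rhs = 5, matching y values: 9, 10 (2 points).
  x = 9: rhs = 17, matching y values: 6, 13 (2 points).
  x = 10: rhs = 7, matching y values: 8, 11 (2 points).
  x = 11: rhs = 0, matching y values: 0 (1 points).
  x = 12: rhs = 2, matching y values: none (0 points).
  x = 13: rhs = 0, matching y values: 0 (1 points).
  x = 14: rhs = 0, matching y values: 0 (1 points).
  x = 15: rhs = 8, matching y values: none (0 points).
  x = 16: rhs = 11, matching y values: 7, 12 (2 points).
  x = 17: rhs = 15, matching y values: none (0 points).
  x = 18: rhs = 7, matching y values: 8, 11 (2 points).
Total affine count: 23.
Full point count |E(F_19)| = 23 + 1 = 24.
Hasse bound: |24 − (19+1)| = |4| = 4 ≤ 2√19 ≈ 8.7178 ✓.


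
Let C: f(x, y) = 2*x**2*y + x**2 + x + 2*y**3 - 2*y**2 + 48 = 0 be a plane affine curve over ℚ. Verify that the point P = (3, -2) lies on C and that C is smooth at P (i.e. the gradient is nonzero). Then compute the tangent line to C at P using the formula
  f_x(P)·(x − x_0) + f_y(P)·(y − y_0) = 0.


Tangent line at P: -17*x + 50*y + 151 = 0.

Step 1: f(3, -2) = 0, so P lies on C.
Step 2: partial derivatives
  f_x(x, y) = 4*x*y + 2*x + 1, f_y(x, y) = 2*x**2 + 6*y**2 - 4*y.
  f_x(P) = -17, f_y(P) = 50 (gradient nonzero, so P is smooth).
Step 3: tangent line at P: -17·(x − 3) + 50·(y − -2) = 0.
Expanding: -17*x + 50*y + 151 = 0.


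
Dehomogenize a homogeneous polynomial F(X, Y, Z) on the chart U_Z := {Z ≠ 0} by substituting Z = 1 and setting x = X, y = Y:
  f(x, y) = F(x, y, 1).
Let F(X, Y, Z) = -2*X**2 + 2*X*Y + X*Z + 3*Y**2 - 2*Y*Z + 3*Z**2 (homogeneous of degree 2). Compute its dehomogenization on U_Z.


f(x, y) = -2*x**2 + 2*x*y + x + 3*y**2 - 2*y + 3

On U_Z we set Z = 1. Each monomial c·X^i·Y^j·Z^k in F becomes c·x^i·y^j·1^k = c·x^i·y^j.
Substituting Z = 1: F(X, Y, 1) = -2*x**2 + 2*x*y + x + 3*y**2 - 2*y + 3.
Note: deg(f) ≤ deg(F) = 2; strict inequality happens when F is divisible by Z (lost terms).


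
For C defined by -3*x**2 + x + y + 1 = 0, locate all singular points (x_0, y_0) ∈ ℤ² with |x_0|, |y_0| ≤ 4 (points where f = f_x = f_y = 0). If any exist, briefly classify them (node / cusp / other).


No singular points in the scanned grid; C is smooth there.

Compute partial derivatives:
  f_x = 1 - 6*x.
  f_y = 1.
f_y = 1 is a nonzero constant, so f_y never vanishes: no point (x, y) can satisfy f = f_x = f_y = 0. In particular no (x, y) ∈ {−4, ..., 4}² is singular; the curve is smooth.


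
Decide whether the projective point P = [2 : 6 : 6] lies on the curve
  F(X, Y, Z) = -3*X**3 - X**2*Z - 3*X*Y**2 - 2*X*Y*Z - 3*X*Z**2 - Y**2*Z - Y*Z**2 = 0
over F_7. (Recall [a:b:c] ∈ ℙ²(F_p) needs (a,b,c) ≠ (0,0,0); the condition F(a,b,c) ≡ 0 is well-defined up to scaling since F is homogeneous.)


F(2,6,6) ≡ 1 (mod 7); P is NOT on the curve.

Evaluate F(2, 6, 6) term-by-term (mod 7).
  -3*X**3 ↦ -3·8·1·1 = -24
  -X**2*Z ↦ -1·4·1·6 = -24
  -3*X*Y**2 ↦ -3·2·36·1 = -216
  -2*X*Y*Z ↦ -2·2·6·6 = -144
  -3*X*Z**2 ↦ -3·2·1·36 = -216
  -Y**2*Z ↦ -1·1·36·6 = -216
  -Y*Z**2 ↦ -1·1·6·36 = -216
Sum: F(2, 6, 6) = (-24) + (-24) + (-216) + (-144) + (-216) + (-216) + (-216) = -1056.
Reducing mod 7: -1056 ≡ 1 (mod 7).
Since F(a, b, c) ≡ 1 ≠ 0 (mod 7), P does NOT lie on the curve.


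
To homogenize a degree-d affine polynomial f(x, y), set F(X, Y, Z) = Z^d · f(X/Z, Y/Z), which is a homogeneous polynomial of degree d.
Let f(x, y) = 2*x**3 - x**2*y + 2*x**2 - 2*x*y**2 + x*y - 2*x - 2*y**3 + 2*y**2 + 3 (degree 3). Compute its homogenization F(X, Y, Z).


F(X, Y, Z) = 2*X**3 - X**2*Y + 2*X**2*Z - 2*X*Y**2 + X*Y*Z - 2*X*Z**2 - 2*Y**3 + 2*Y**2*Z + 3*Z**3

deg(f) = 3.
Substitute x = X/Z, y = Y/Z into f, then multiply by Z^3.
  monomial 2·x^3·y^0 ↦ 2·X^3·Y^0·Z^0.
  monomial -1·x^2·y^1 ↦ -1·X^2·Y^1·Z^0.
  monomial 2·x^2·y^0 ↦ 2·X^2·Y^0·Z^1.
  monomial -2·x^1·y^2 ↦ -2·X^1·Y^2·Z^0.
  monomial 1·x^1·y^1 ↦ 1·X^1·Y^1·Z^1.
  monomial -2·x^1·y^0 ↦ -2·X^1·Y^0·Z^2.
  monomial -2·x^0·y^3 ↦ -2·X^0·Y^3·Z^0.
  monomial 2·x^0·y^2 ↦ 2·X^0·Y^2·Z^1.
  monomial 3·x^0·y^0 ↦ 3·X^0·Y^0·Z^3.
Collecting: F(X, Y, Z) = 2*X**3 - X**2*Y + 2*X**2*Z - 2*X*Y**2 + X*Y*Z - 2*X*Z**2 - 2*Y**3 + 2*Y**2*Z + 3*Z**3.


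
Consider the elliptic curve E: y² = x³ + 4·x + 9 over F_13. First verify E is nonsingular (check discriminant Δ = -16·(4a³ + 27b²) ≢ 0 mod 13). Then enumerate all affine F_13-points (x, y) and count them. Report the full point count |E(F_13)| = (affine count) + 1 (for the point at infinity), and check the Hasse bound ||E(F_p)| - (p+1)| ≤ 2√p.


Affine points = {(0, 3), (0, 10), (1, 1), (1, 12), (2, 5), (2, 8), (3, 3), (3, 10), (7, 4), (7, 9), (10, 3), (10, 10), (12, 2), (12, 11)}; affine count = 14; |E(F_13)| = 15.

Discriminant check: Δ ∝ 4a³ + 27b² = 4·4³ + 27·9² = 4·64 + 27·81 ≡ 12 (mod 13). Nonzero ⇒ E is nonsingular.
For each x ∈ F_13, compute rhs = x³ + 4·x + 9 mod 13, then count y ∈ F_13 with y² ≡ rhs.
  x = 0: rhs = 9, matching y values: 3, 10 (2 points).
  x = 1: rhs = 1, matching y values: 1, 12 (2 points).
  x = 2: rhs = 12, matching y values: 5, 8 (2 points).
  x = 3: rhs = 9, matching y values: 3, 10 (2 points).
  x = 4: rhs = 11, matching y values: none (0 points).
  x = 5: rhs = 11, matching y values: none (0 points).
  x = 6: rhs = 2, matching y values: none (0 points).
  x = 7: rhs = 3, matching y values: 4, 9 (2 points).
  x = 8: rhs = 7, matching y values: none (0 points).
  x = 9: rhs = 7, matching y values: none (0 points).
  x = 10: rhs = 9, matching y values: 3, 10 (2 points).
  x = 11: rhs = 6, matching y values: none (0 points).
  x = 12: rhs = 4, matching y values: 2, 11 (2 points).
Total affine count: 14.
Full point count |E(F_13)| = 14 + 1 = 15.
Hasse bound: |15 − (13+1)| = |1| = 1 ≤ 2√13 ≈ 7.2111 ✓.


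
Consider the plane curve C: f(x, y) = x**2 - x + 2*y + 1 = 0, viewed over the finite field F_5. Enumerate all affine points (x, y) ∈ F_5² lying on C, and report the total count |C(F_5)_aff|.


Affine F_5-points: {(0, 2), (1, 2), (2, 1), (3, 4), (4, 1)}; count = 5.

For each of the 25 pairs (x, y) ∈ F_5², evaluate f(x, y) mod 5. Record the zeros.
  x = 0: [0↦1, 1↦3, 2↦0, 3↦2, 4↦4]  zeros at y ∈ {2}
  x = 1: [0↦1, 1↦3, 2↦0, 3↦2, 4↦4]  zeros at y ∈ {2}
  x = 2: [0↦3, 1↦0, 2↦2, 3↦4, 4↦1]  zeros at y ∈ {1}
  x = 3: [0↦2, 1↦4, 2↦1, 3↦3, 4↦0]  zeros at y ∈ {4}
  x = 4: [0↦3, 1↦0, 2↦2, 3↦4, 4↦1]  zeros at y ∈ {1}
Collecting zeros: affine points = {(0, 2), (1, 2), (2, 1), (3, 4), (4, 1)}.
Total count |C(F_5)_aff| = 5.


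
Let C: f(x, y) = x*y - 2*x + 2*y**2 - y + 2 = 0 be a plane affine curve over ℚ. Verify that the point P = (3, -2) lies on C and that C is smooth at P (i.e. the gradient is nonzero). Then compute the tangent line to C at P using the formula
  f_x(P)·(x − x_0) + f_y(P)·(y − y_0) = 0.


Tangent line at P: -4*x - 6*y = 0.

Step 1: f(3, -2) = 0, so P lies on C.
Step 2: partial derivatives
  f_x(x, y) = y - 2, f_y(x, y) = x + 4*y - 1.
  f_x(P) = -4, f_y(P) = -6 (gradient nonzero, so P is smooth).
Step 3: tangent line at P: -4·(x − 3) + -6·(y − -2) = 0.
Expanding: -4*x - 6*y = 0.


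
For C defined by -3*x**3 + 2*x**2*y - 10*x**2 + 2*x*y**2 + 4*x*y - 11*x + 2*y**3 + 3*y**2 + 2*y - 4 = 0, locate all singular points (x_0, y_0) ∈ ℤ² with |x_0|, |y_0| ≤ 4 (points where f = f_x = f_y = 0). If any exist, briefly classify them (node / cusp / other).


Singular points: {(-1, 0)}; classification: node.

Compute partial derivatives:
  f_x = -9*x**2 + 4*x*y - 20*x + 2*y**2 + 4*y - 11.
  f_y = 2*x**2 + 4*x*y + 4*x + 6*y**2 + 6*y + 2.
Scan x_0 ∈ {−4, ..., 4}. For each x_0, f_y(x_0, y) is a polynomial in y; find its integer roots y ∈ {−4, ..., 4}, then test f_x and f at those candidates.
  x = -4: f_y(-4, y) = 6*y**2 - 10*y + 18; no integer root y with |y| ≤ 4.
  x = -3: f_y(-3, y) = 6*y**2 - 6*y + 8; no integer root y with |y| ≤ 4.
  x = -2: f_y(-2, y) = 6*y**2 - 2*y + 2; no integer root y with |y| ≤ 4.
  x = -1: f_y(-1, y) = 6*y**2 + 2*y; vanishes at y ∈ {0}. (-1, 0): f_x = 0, f = 0 — SINGULAR.
  x = 0: f_y(0, y) = 6*y**2 + 6*y + 2; no integer root y with |y| ≤ 4.
  x = 1: f_y(1, y) = 6*y**2 + 10*y + 8; no integer root y with |y| ≤ 4.
  x = 2: f_y(2, y) = 6*y**2 + 14*y + 18; no integer root y with |y| ≤ 4.
  x = 3: f_y(3, y) = 6*y**2 + 18*y + 32; no integer root y with |y| ≤ 4.
  x = 4: f_y(4, y) = 6*y**2 + 22*y + 50; no integer root y with |y| ≤ 4.
Only singular point on the grid: (-1, 0).
Classify: substitute x = -1 + u, y = 0 + v and expand: f = -3*u**3 + 2*u**2*v - u**2 + 2*u*v**2 + 2*v**3 + v**2.
No constant or linear terms (consistent with a singular point). Quadratic part: -u**2 + v**2. Cubic part: -3*u**3 + 2*u**2*v + 2*u*v**2 + 2*v**3.
The quadratic part v**2 - u**2 = (v − u)(v + u) splits into two distinct linear factors, so there are two distinct tangent lines y − 0 = ±(x − -1) — this is a node (ordinary double point).
Classification: node.


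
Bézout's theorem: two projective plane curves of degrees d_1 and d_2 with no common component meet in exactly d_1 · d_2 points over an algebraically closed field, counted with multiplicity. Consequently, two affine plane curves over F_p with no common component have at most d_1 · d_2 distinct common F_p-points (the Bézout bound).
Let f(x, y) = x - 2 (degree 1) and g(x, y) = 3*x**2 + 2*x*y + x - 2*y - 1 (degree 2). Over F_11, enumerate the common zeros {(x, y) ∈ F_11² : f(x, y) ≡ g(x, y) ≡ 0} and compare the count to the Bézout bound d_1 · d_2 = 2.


Common zeros: {(2, 10)}; count = 1; Bézout bound = 2.

deg(f) = 1, deg(g) = 2, so Bézout bound = 2.
Scan x ∈ F_11. For each x, list the y ∈ F_11 with f(x, y) ≡ 0 and those with g(x, y) ≡ 0 (mod 11); the common zeros in that column are the intersection.
  x = 0: f ≡ 0 at y ∈ ∅; g ≡ 0 at y ∈ {5}; common: ∅.
  x = 1: f ≡ 0 at y ∈ ∅; g ≡ 0 at y ∈ ∅; common: ∅.
  x = 2: f ≡ 0 at y ∈ {0, 1, 2, 3, 4, 5, 6, 7, 8, 9, 10}; g ≡ 0 at y ∈ {10}; common: {10}.
  x = 3: f ≡ 0 at y ∈ ∅; g ≡ 0 at y ∈ {1}; common: ∅.
  x = 4: f ≡ 0 at y ∈ ∅; g ≡ 0 at y ∈ {8}; common: ∅.
  x = 5: f ≡ 0 at y ∈ ∅; g ≡ 0 at y ∈ {8}; common: ∅.
  x = 6: f ≡ 0 at y ∈ ∅; g ≡ 0 at y ∈ {3}; common: ∅.
  x = 7: f ≡ 0 at y ∈ ∅; g ≡ 0 at y ∈ {1}; common: ∅.
  x = 8: f ≡ 0 at y ∈ ∅; g ≡ 0 at y ∈ {7}; common: ∅.
  x = 9: f ≡ 0 at y ∈ ∅; g ≡ 0 at y ∈ {7}; common: ∅.
  x = 10: f ≡ 0 at y ∈ ∅; g ≡ 0 at y ∈ {3}; common: ∅.
Collecting: common zeros = {(2, 10)}, so the count is 1.
Comparison with the Bézout bound: 1 ≤ 2 = deg(f)·deg(g), as expected for curves with no common component (the affine F_11-count falls short of the bound because intersections may lie at infinity, over extension fields, or carry multiplicity).


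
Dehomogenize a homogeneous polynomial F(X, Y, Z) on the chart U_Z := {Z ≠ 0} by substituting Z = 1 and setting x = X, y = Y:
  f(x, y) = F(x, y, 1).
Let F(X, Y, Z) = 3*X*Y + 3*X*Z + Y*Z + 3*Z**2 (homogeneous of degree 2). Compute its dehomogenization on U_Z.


f(x, y) = 3*x*y + 3*x + y + 3

On U_Z we set Z = 1. Each monomial c·X^i·Y^j·Z^k in F becomes c·x^i·y^j·1^k = c·x^i·y^j.
Substituting Z = 1: F(X, Y, 1) = 3*x*y + 3*x + y + 3.
Note: deg(f) ≤ deg(F) = 2; strict inequality happens when F is divisible by Z (lost terms).


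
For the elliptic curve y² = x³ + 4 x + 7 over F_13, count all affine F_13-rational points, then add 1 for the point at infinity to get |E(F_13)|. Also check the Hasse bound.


Affine points = {(1, 5), (1, 8), (2, 6), (2, 7), (4, 3), (4, 10), (5, 3), (5, 10), (6, 0), (7, 1), (7, 12), (11, 2), (11, 11)}; affine count = 13; |E(F_13)| = 14.

Discriminant check: Δ ∝ 4a³ + 27b² = 4·4³ + 27·7² = 4·64 + 27·49 ≡ 6 (mod 13). Nonzero ⇒ E is nonsingular.
For each x ∈ F_13, compute rhs = x³ + 4·x + 7 mod 13, then count y ∈ F_13 with y² ≡ rhs.
  x = 0: rhs = 7, matching y values: none (0 points).
  x = 1: rhs = 12, matching y values: 5, 8 (2 points).
  x = 2: rhs = 10, matching y values: 6, 7 (2 points).
  x = 3: rhs = 7, matching y values: none (0 points).
  x = 4: rhs = 9, matching y values: 3, 10 (2 points).
  x = 5: rhs = 9, matching y values: 3, 10 (2 points).
  x = 6: rhs = 0, matching y values: 0 (1 points).
  x = 7: rhs = 1, matching y values: 1, 12 (2 points).
  x = 8: rhs = 5, matching y values: none (0 points).
  x = 9: rhs = 5, matching y values: none (0 points).
  x = 10: rhs = 7, matching y values: none (0 points).
  x = 11: rhs = 4, matching y values: 2, 11 (2 points).
  x = 12: rhs = 2, matching y values: none (0 points).
Total affine count: 13.
Full point count |E(F_13)| = 13 + 1 = 14.
Hasse bound: |14 − (13+1)| = |0| = 0 ≤ 2√13 ≈ 7.2111 ✓.


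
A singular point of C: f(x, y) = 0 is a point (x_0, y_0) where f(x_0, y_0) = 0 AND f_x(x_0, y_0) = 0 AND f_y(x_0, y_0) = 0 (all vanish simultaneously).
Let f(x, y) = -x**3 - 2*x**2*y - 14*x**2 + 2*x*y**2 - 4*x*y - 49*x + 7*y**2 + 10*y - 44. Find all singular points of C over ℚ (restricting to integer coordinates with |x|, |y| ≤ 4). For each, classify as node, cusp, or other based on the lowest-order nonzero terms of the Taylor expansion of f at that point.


Singular points: {(-3, -2)}; classification: node.

Compute partial derivatives:
  f_x = -3*x**2 - 4*x*y - 28*x + 2*y**2 - 4*y - 49.
  f_y = -2*x**2 + 4*x*y - 4*x + 14*y + 10.
Scan x_0 ∈ {−4, ..., 4}. For each x_0, f_y(x_0, y) is a polynomial in y; find its integer roots y ∈ {−4, ..., 4}, then test f_x and f at those candidates.
  x = -4: f_y(-4, y) = -2*y - 6; vanishes at y ∈ {-3}. (-4, -3): f_x = -3 ≠ 0.
  x = -3: f_y(-3, y) = 2*y + 4; vanishes at y ∈ {-2}. (-3, -2): f_x = 0, f = 0 — SINGULAR.
  x = -2: f_y(-2, y) = 6*y + 10; no integer root y with |y| ≤ 4.
  x = -1: f_y(-1, y) = 10*y + 12; no integer root y with |y| ≤ 4.
  x = 0: f_y(0, y) = 14*y + 10; no integer root y with |y| ≤ 4.
  x = 1: f_y(1, y) = 18*y + 4; no integer root y with |y| ≤ 4.
  x = 2: f_y(2, y) = 22*y - 6; no integer root y with |y| ≤ 4.
  x = 3: f_y(3, y) = 26*y - 20; no integer root y with |y| ≤ 4.
  x = 4: f_y(4, y) = 30*y - 38; no integer root y with |y| ≤ 4.
Only singular point on the grid: (-3, -2).
Classify: substitute x = -3 + u, y = -2 + v and expand: f = -u**3 - 2*u**2*v - u**2 + 2*u*v**2 + v**2.
No constant or linear terms (consistent with a singular point). Quadratic part: -u**2 + v**2. Cubic part: -u**3 - 2*u**2*v + 2*u*v**2.
The quadratic part v**2 - u**2 = (v − u)(v + u) splits into two distinct linear factors, so there are two distinct tangent lines y − -2 = ±(x − -3) — this is a node (ordinary double point).
Classification: node.


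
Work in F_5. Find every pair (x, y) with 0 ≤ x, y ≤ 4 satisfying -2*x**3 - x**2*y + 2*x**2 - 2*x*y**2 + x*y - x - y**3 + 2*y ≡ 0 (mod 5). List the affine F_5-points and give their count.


Affine F_5-points: {(0, 0), (1, 3), (2, 0), (2, 1), (3, 1), (3, 4), (4, 0), (4, 2)}; count = 8.

For each of the 25 pairs (x, y) ∈ F_5², evaluate f(x, y) mod 5. Record the zeros.
  x = 0: [0↦0, 1↦1, 2↦1, 3↦4, 4↦4]  zeros at y ∈ {0}
  x = 1: [0↦4, 1↦3, 2↦2, 3↦0, 4↦1]  zeros at y ∈ {3}
  x = 2: [0↦0, 1↦0, 2↦1, 3↦2, 4↦2]  zeros at y ∈ {0, 1}
  x = 3: [0↦1, 1↦0, 2↦1, 3↦3, 4↦0]  zeros at y ∈ {1, 4}
  x = 4: [0↦0, 1↦1, 2↦0, 3↦1, 4↦3]  zeros at y ∈ {0, 2}
Collecting zeros: affine points = {(0, 0), (1, 3), (2, 0), (2, 1), (3, 1), (3, 4), (4, 0), (4, 2)}.
Total count |C(F_5)_aff| = 8.


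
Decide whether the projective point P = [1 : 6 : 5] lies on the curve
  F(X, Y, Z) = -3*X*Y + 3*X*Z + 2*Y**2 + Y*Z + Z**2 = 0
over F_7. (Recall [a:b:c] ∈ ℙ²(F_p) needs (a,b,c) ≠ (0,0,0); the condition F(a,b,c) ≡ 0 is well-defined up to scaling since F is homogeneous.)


F(1,6,5) ≡ 5 (mod 7); P is NOT on the curve.

Evaluate F(1, 6, 5) term-by-term (mod 7).
  -3*X*Y ↦ -3·1·6·1 = -18
  3*X*Z ↦ 3·1·1·5 = 15
  2*Y**2 ↦ 2·1·36·1 = 72
  Y*Z ↦ 1·1·6·5 = 30
  Z**2 ↦ 1·1·1·25 = 25
Sum: F(1, 6, 5) = (-18) + (15) + (72) + (30) + (25) = 124.
Reducing mod 7: 124 ≡ 5 (mod 7).
Since F(a, b, c) ≡ 5 ≠ 0 (mod 7), P does NOT lie on the curve.


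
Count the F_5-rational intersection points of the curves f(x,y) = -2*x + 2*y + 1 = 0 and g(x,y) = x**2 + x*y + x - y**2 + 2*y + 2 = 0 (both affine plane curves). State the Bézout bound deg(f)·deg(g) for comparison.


Common zeros: ∅; count = 0; Bézout bound = 2.

deg(f) = 1, deg(g) = 2, so Bézout bound = 2.
Scan x ∈ F_5. For each x, list the y ∈ F_5 with f(x, y) ≡ 0 and those with g(x, y) ≡ 0 (mod 5); the common zeros in that column are the intersection.
  x = 0: f ≡ 0 at y ∈ {2}; g ≡ 0 at y ∈ ∅; common: ∅.
  x = 1: f ≡ 0 at y ∈ {3}; g ≡ 0 at y ∈ {4}; common: ∅.
  x = 2: f ≡ 0 at y ∈ {4}; g ≡ 0 at y ∈ ∅; common: ∅.
  x = 3: f ≡ 0 at y ∈ {0}; g ≡ 0 at y ∈ {2, 3}; common: ∅.
  x = 4: f ≡ 0 at y ∈ {1}; g ≡ 0 at y ∈ {2, 4}; common: ∅.
Collecting: common zeros = ∅, so the count is 0.
Comparison with the Bézout bound: 0 ≤ 2 = deg(f)·deg(g), as expected for curves with no common component (the affine F_5-count falls short of the bound because intersections may lie at infinity, over extension fields, or carry multiplicity).


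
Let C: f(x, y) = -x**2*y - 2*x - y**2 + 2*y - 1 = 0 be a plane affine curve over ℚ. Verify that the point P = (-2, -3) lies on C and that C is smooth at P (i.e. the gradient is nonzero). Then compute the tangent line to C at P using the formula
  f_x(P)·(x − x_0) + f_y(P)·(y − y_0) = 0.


Tangent line at P: -14*x + 4*y - 16 = 0.

Step 1: f(-2, -3) = 0, so P lies on C.
Step 2: partial derivatives
  f_x(x, y) = -2*x*y - 2, f_y(x, y) = -x**2 - 2*y + 2.
  f_x(P) = -14, f_y(P) = 4 (gradient nonzero, so P is smooth).
Step 3: tangent line at P: -14·(x − -2) + 4·(y − -3) = 0.
Expanding: -14*x + 4*y - 16 = 0.


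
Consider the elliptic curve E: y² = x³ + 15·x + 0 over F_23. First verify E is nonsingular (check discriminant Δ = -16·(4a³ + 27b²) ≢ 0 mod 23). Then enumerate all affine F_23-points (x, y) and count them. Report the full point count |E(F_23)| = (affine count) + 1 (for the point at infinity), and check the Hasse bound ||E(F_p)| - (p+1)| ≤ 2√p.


Affine points = {(0, 0), (1, 4), (1, 19), (3, 7), (3, 16), (4, 3), (4, 20), (5, 4), (5, 19), (9, 6), (9, 17), (10, 0), (11, 1), (11, 22), (13, 0), (15, 9), (15, 14), (16, 9), (16, 14), (17, 4), (17, 19), (21, 10), (21, 13)}; affine count = 23; |E(F_23)| = 24.

Discriminant check: Δ ∝ 4a³ + 27b² = 4·15³ + 27·0² = 4·3375 + 27·0 ≡ 22 (mod 23). Nonzero ⇒ E is nonsingular.
For each x ∈ F_23, compute rhs = x³ + 15·x + 0 mod 23, then count y ∈ F_23 with y² ≡ rhs.
  x = 0: rhs = 0, matching y values: 0 (1 points).
  x = 1: rhs = 16, matching y values: 4, 19 (2 points).
  x = 2: rhs = 15, matching y values: none (0 points).
  x = 3: rhs = 3, matching y values: 7, 16 (2 points).
  x = 4: rhs = 9, matching y values: 3, 20 (2 points).
  x = 5: rhs = 16, matching y values: 4, 19 (2 points).
  x = 6: rhs = 7, matching y values: none (0 points).
  x = 7: rhs = 11, matching y values: none (0 points).
  x = 8: rhs = 11, matching y values: none (0 points).
  x = 9: rhs = 13, matching y values: 6, 17 (2 points).
  x = 10: rhs = 0, matching y values: 0 (1 points).
  x = 11: rhs = 1, matching y values: 1, 22 (2 points).
  x = 12: rhs = 22, matching y values: none (0 points).
  x = 13: rhs = 0, matching y values: 0 (1 points).
  x = 14: rhs = 10, matching y values: none (0 points).
  x = 15: rhs = 12, matching y values: 9, 14 (2 points).
  x = 16: rhs = 12, matching y values: 9, 14 (2 points).
  x = 17: rhs = 16, matching y values: 4, 19 (2 points).
  x = 18: rhs = 7, matching y values: none (0 points).
  x = 19: rhs = 14, matching y values: none (0 points).
  x = 20: rhs = 20, matching y values: none (0 points).
  x = 21: rhs = 8, matching y values: 10, 13 (2 points).
  x = 22: rhs = 7, matching y values: none (0 points).
Total affine count: 23.
Full point count |E(F_23)| = 23 + 1 = 24.
Hasse bound: |24 − (23+1)| = |0| = 0 ≤ 2√23 ≈ 9.5917 ✓.


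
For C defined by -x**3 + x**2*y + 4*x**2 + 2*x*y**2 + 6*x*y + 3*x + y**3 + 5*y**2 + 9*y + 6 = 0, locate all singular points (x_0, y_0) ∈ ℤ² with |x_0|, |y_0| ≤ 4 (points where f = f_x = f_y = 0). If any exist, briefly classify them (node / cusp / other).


Singular points: {(1, -2)}; classification: node.

Compute partial derivatives:
  f_x = -3*x**2 + 2*x*y + 8*x + 2*y**2 + 6*y + 3.
  f_y = x**2 + 4*x*y + 6*x + 3*y**2 + 10*y + 9.
Scan x_0 ∈ {−4, ..., 4}. For each x_0, f_y(x_0, y) is a polynomial in y; find its integer roots y ∈ {−4, ..., 4}, then test f_x and f at those candidates.
  x = -4: f_y(-4, y) = 3*y**2 - 6*y + 1; no integer root y with |y| ≤ 4.
  x = -3: f_y(-3, y) = 3*y**2 - 2*y; vanishes at y ∈ {0}. (-3, 0): f_x = -48 ≠ 0.
  x = -2: f_y(-2, y) = 3*y**2 + 2*y + 1; no integer root y with |y| ≤ 4.
  x = -1: f_y(-1, y) = 3*y**2 + 6*y + 4; no integer root y with |y| ≤ 4.
  x = 0: f_y(0, y) = 3*y**2 + 10*y + 9; no integer root y with |y| ≤ 4.
  x = 1: f_y(1, y) = 3*y**2 + 14*y + 16; vanishes at y ∈ {-2}. (1, -2): f_x = 0, f = 0 — SINGULAR.
  x = 2: f_y(2, y) = 3*y**2 + 18*y + 25; no integer root y with |y| ≤ 4.
  x = 3: f_y(3, y) = 3*y**2 + 22*y + 36; no integer root y with |y| ≤ 4.
  x = 4: f_y(4, y) = 3*y**2 + 26*y + 49; no integer root y with |y| ≤ 4.
Only singular point on the grid: (1, -2).
Classify: substitute x = 1 + u, y = -2 + v and expand: f = -u**3 + u**2*v - u**2 + 2*u*v**2 + v**3 + v**2.
No constant or linear terms (consistent with a singular point). Quadratic part: -u**2 + v**2. Cubic part: -u**3 + u**2*v + 2*u*v**2 + v**3.
The quadratic part v**2 - u**2 = (v − u)(v + u) splits into two distinct linear factors, so there are two distinct tangent lines y − -2 = ±(x − 1) — this is a node (ordinary double point).
Classification: node.


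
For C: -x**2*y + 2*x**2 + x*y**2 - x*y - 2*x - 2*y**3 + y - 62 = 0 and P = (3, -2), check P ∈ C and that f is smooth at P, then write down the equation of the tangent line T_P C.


Tangent line at P: 28*x - 47*y - 178 = 0.

Step 1: f(3, -2) = 0, so P lies on C.
Step 2: partial derivatives
  f_x(x, y) = -2*x*y + 4*x + y**2 - y - 2, f_y(x, y) = -x**2 + 2*x*y - x - 6*y**2 + 1.
  f_x(P) = 28, f_y(P) = -47 (gradient nonzero, so P is smooth).
Step 3: tangent line at P: 28·(x − 3) + -47·(y − -2) = 0.
Expanding: 28*x - 47*y - 178 = 0.


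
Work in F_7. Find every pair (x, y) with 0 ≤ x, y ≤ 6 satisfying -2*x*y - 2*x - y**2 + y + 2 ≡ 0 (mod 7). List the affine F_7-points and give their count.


Affine F_7-points: {(0, 2), (0, 6), (1, 0), (1, 6), (2, 5), (2, 6), (3, 3), (3, 6), (4, 1), (4, 6), (5, 6), (6, 4), (6, 6)}; count = 13.

For each of the 49 pairs (x, y) ∈ F_7², evaluate f(x, y) mod 7. Record the zeros.
  x = 0: [0↦2, 1↦2, 2↦0, 3↦3, 4↦4, 5↦3, 6↦0]  zeros at y ∈ {2, 6}
  x = 1: [0↦0, 1↦5, 2↦1, 3↦2, 4↦1, 5↦5, 6↦0]  zeros at y ∈ {0, 6}
  x = 2: [0↦5, 1↦1, 2↦2, 3↦1, 4↦5, 5↦0, 6↦0]  zeros at y ∈ {5, 6}
  x = 3: [0↦3, 1↦4, 2↦3, 3↦0, 4↦2, 5↦2, 6↦0]  zeros at y ∈ {3, 6}
  x = 4: [0↦1, 1↦0, 2↦4, 3↦6, 4↦6, 5↦4, 6↦0]  zeros at y ∈ {1, 6}
  x = 5: [0↦6, 1↦3, 2↦5, 3↦5, 4↦3, 5↦6, 6↦0]  zeros at y ∈ {6}
  x = 6: [0↦4, 1↦6, 2↦6, 3↦4, 4↦0, 5↦1, 6↦0]  zeros at y ∈ {4, 6}
Collecting zeros: affine points = {(0, 2), (0, 6), (1, 0), (1, 6), (2, 5), (2, 6), (3, 3), (3, 6), (4, 1), (4, 6), (5, 6), (6, 4), (6, 6)}.
Total count |C(F_7)_aff| = 13.


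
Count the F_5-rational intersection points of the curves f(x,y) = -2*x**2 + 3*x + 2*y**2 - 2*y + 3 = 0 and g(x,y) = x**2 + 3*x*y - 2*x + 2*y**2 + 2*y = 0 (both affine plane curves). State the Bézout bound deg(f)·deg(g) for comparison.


Common zeros: ∅; count = 0; Bézout bound = 4.

deg(f) = 2, deg(g) = 2, so Bézout bound = 4.
Scan x ∈ F_5. For each x, list the y ∈ F_5 with f(x, y) ≡ 0 and those with g(x, y) ≡ 0 (mod 5); the common zeros in that column are the intersection.
  x = 0: f ≡ 0 at y ∈ {3}; g ≡ 0 at y ∈ {0, 4}; common: ∅.
  x = 1: f ≡ 0 at y ∈ ∅; g ≡ 0 at y ∈ ∅; common: ∅.
  x = 2: f ≡ 0 at y ∈ {2, 4}; g ≡ 0 at y ∈ {0, 1}; common: ∅.
  x = 3: f ≡ 0 at y ∈ ∅; g ≡ 0 at y ∈ ∅; common: ∅.
  x = 4: f ≡ 0 at y ∈ {3}; g ≡ 0 at y ∈ ∅; common: ∅.
Collecting: common zeros = ∅, so the count is 0.
Comparison with the Bézout bound: 0 ≤ 4 = deg(f)·deg(g), as expected for curves with no common component (the affine F_5-count falls short of the bound because intersections may lie at infinity, over extension fields, or carry multiplicity).


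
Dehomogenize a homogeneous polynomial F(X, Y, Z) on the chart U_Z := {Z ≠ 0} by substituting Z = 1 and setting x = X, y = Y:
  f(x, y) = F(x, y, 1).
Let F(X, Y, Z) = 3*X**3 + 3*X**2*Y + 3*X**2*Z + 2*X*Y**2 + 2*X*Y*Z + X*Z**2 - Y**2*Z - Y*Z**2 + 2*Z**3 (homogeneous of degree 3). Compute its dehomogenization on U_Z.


f(x, y) = 3*x**3 + 3*x**2*y + 3*x**2 + 2*x*y**2 + 2*x*y + x - y**2 - y + 2

On U_Z we set Z = 1. Each monomial c·X^i·Y^j·Z^k in F becomes c·x^i·y^j·1^k = c·x^i·y^j.
Substituting Z = 1: F(X, Y, 1) = 3*x**3 + 3*x**2*y + 3*x**2 + 2*x*y**2 + 2*x*y + x - y**2 - y + 2.
Note: deg(f) ≤ deg(F) = 3; strict inequality happens when F is divisible by Z (lost terms).


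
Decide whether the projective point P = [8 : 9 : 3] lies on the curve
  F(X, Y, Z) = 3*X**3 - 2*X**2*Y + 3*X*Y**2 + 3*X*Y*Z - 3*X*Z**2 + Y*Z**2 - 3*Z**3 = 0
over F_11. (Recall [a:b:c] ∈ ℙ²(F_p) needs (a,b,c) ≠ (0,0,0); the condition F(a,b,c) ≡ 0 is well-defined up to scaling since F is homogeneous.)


F(8,9,3) ≡ 10 (mod 11); P is NOT on the curve.

Evaluate F(8, 9, 3) term-by-term (mod 11).
  3*X**3 ↦ 3·512·1·1 = 1536
  -2*X**2*Y ↦ -2·64·9·1 = -1152
  3*X*Y**2 ↦ 3·8·81·1 = 1944
  3*X*Y*Z ↦ 3·8·9·3 = 648
  -3*X*Z**2 ↦ -3·8·1·9 = -216
  Y*Z**2 ↦ 1·1·9·9 = 81
  -3*Z**3 ↦ -3·1·1·27 = -81
Sum: F(8, 9, 3) = (1536) + (-1152) + (1944) + (648) + (-216) + (81) + (-81) = 2760.
Reducing mod 11: 2760 ≡ 10 (mod 11).
Since F(a, b, c) ≡ 10 ≠ 0 (mod 11), P does NOT lie on the curve.


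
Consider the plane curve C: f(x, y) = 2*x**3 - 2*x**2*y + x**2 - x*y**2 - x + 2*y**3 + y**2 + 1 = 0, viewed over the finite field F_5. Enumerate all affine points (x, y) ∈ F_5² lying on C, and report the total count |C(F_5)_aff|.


Affine F_5-points: {(0, 4), (1, 2), (2, 2), (2, 3), (3, 4)}; count = 5.

For each of the 25 pairs (x, y) ∈ F_5², evaluate f(x, y) mod 5. Record the zeros.
  x = 0: [0↦1, 1↦4, 2↦1, 3↦4, 4↦0]  zeros at y ∈ {4}
  x = 1: [0↦3, 1↦3, 2↦0, 3↦1, 4↦3]  zeros at y ∈ {2}
  x = 2: [0↦4, 1↦2, 2↦0, 3↦0, 4↦4]  zeros at y ∈ {2, 3}
  x = 3: [0↦1, 1↦3, 2↦3, 3↦3, 4↦0]  zeros at y ∈ {4}
  x = 4: [0↦1, 1↦3, 2↦1, 3↦2, 4↦3]  zeros at y ∈ ∅
Collecting zeros: affine points = {(0, 4), (1, 2), (2, 2), (2, 3), (3, 4)}.
Total count |C(F_5)_aff| = 5.


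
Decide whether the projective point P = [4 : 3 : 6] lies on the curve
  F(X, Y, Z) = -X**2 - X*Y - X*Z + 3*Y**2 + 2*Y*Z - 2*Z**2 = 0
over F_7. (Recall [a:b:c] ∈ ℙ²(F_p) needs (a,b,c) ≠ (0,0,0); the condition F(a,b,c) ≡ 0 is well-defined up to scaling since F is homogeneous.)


F(4,3,6) ≡ 2 (mod 7); P is NOT on the curve.

Evaluate F(4, 3, 6) term-by-term (mod 7).
  -X**2 ↦ -1·16·1·1 = -16
  -X*Y ↦ -1·4·3·1 = -12
  -X*Z ↦ -1·4·1·6 = -24
  3*Y**2 ↦ 3·1·9·1 = 27
  2*Y*Z ↦ 2·1·3·6 = 36
  -2*Z**2 ↦ -2·1·1·36 = -72
Sum: F(4, 3, 6) = (-16) + (-12) + (-24) + (27) + (36) + (-72) = -61.
Reducing mod 7: -61 ≡ 2 (mod 7).
Since F(a, b, c) ≡ 2 ≠ 0 (mod 7), P does NOT lie on the curve.


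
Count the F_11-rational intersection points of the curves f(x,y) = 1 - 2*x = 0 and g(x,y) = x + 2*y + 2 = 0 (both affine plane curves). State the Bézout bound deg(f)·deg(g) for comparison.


Common zeros: {(6, 7)}; count = 1; Bézout bound = 1.

deg(f) = 1, deg(g) = 1, so Bézout bound = 1.
Scan x ∈ F_11. For each x, list the y ∈ F_11 with f(x, y) ≡ 0 and those with g(x, y) ≡ 0 (mod 11); the common zeros in that column are the intersection.
  x = 0: f ≡ 0 at y ∈ ∅; g ≡ 0 at y ∈ {10}; common: ∅.
  x = 1: f ≡ 0 at y ∈ ∅; g ≡ 0 at y ∈ {4}; common: ∅.
  x = 2: f ≡ 0 at y ∈ ∅; g ≡ 0 at y ∈ {9}; common: ∅.
  x = 3: f ≡ 0 at y ∈ ∅; g ≡ 0 at y ∈ {3}; common: ∅.
  x = 4: f ≡ 0 at y ∈ ∅; g ≡ 0 at y ∈ {8}; common: ∅.
  x = 5: f ≡ 0 at y ∈ ∅; g ≡ 0 at y ∈ {2}; common: ∅.
  x = 6: f ≡ 0 at y ∈ {0, 1, 2, 3, 4, 5, 6, 7, 8, 9, 10}; g ≡ 0 at y ∈ {7}; common: {7}.
  x = 7: f ≡ 0 at y ∈ ∅; g ≡ 0 at y ∈ {1}; common: ∅.
  x = 8: f ≡ 0 at y ∈ ∅; g ≡ 0 at y ∈ {6}; common: ∅.
  x = 9: f ≡ 0 at y ∈ ∅; g ≡ 0 at y ∈ {0}; common: ∅.
  x = 10: f ≡ 0 at y ∈ ∅; g ≡ 0 at y ∈ {5}; common: ∅.
Collecting: common zeros = {(6, 7)}, so the count is 1.
Comparison with the Bézout bound: 1 ≤ 1 = deg(f)·deg(g), as expected for curves with no common component (the bound is attained).


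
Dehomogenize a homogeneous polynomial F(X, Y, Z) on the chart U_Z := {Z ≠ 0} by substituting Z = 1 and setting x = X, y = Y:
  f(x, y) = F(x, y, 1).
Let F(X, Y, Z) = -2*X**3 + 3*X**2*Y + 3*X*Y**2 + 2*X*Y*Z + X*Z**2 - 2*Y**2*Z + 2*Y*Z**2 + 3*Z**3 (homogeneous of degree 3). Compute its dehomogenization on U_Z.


f(x, y) = -2*x**3 + 3*x**2*y + 3*x*y**2 + 2*x*y + x - 2*y**2 + 2*y + 3

On U_Z we set Z = 1. Each monomial c·X^i·Y^j·Z^k in F becomes c·x^i·y^j·1^k = c·x^i·y^j.
Substituting Z = 1: F(X, Y, 1) = -2*x**3 + 3*x**2*y + 3*x*y**2 + 2*x*y + x - 2*y**2 + 2*y + 3.
Note: deg(f) ≤ deg(F) = 3; strict inequality happens when F is divisible by Z (lost terms).


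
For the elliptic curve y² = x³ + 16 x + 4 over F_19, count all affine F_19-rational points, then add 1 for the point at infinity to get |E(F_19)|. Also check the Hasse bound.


Affine points = {(0, 2), (0, 17), (2, 5), (2, 14), (5, 0), (8, 6), (8, 13), (10, 9), (10, 10), (12, 9), (12, 10), (15, 3), (15, 16), (16, 9), (16, 10), (18, 5), (18, 14)}; affine count = 17; |E(F_19)| = 18.

Discriminant check: Δ ∝ 4a³ + 27b² = 4·16³ + 27·4² = 4·4096 + 27·16 ≡ 1 (mod 19). Nonzero ⇒ E is nonsingular.
For each x ∈ F_19, compute rhs = x³ + 16·x + 4 mod 19, then count y ∈ F_19 with y² ≡ rhs.
  x = 0: rhs = 4, matching y values: 2, 17 (2 points).
  x = 1: rhs = 2, matching y values: none (0 points).
  x = 2: rhs = 6, matching y values: 5, 14 (2 points).
  x = 3: rhs = 3, matching y values: none (0 points).
  x = 4: rhs = 18, matching y values: none (0 points).
  x = 5: rhs = 0, matching y values: 0 (1 points).
  x = 6: rhs = 12, matching y values: none (0 points).
  x = 7: rhs = 3, matching y values: none (0 points).
  x = 8: rhs = 17, matching y values: 6, 13 (2 points).
  x = 9: rhs = 3, matching y values: none (0 points).
  x = 10: rhs = 5, matching y values: 9, 10 (2 points).
  x = 11: rhs = 10, matching y values: none (0 points).
  x = 12: rhs = 5, matching y values: 9, 10 (2 points).
  x = 13: rhs = 15, matching y values: none (0 points).
  x = 14: rhs = 8, matching y values: none (0 points).
  x = 15: rhs = 9, matching y values: 3, 16 (2 points).
  x = 16: rhs = 5, matching y values: 9, 10 (2 points).
  x = 17: rhs = 2, matching y values: none (0 points).
  x = 18: rhs = 6, matching y values: 5, 14 (2 points).
Total affine count: 17.
Full point count |E(F_19)| = 17 + 1 = 18.
Hasse bound: |18 − (19+1)| = |-2| = 2 ≤ 2√19 ≈ 8.7178 ✓.


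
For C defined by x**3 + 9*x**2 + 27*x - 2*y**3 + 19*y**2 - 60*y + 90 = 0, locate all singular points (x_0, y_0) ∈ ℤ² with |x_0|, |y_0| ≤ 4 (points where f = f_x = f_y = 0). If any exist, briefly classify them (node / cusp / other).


Singular points: {(-3, 3)}; classification: cusp.

Compute partial derivatives:
  f_x = 3*x**2 + 18*x + 27.
  f_y = -6*y**2 + 38*y - 60.
Scan x_0 ∈ {−4, ..., 4}. For each x_0, f_y(x_0, y) is a polynomial in y; find its integer roots y ∈ {−4, ..., 4}, then test f_x and f at those candidates.
  x = -4: f_y(-4, y) = -6*y**2 + 38*y - 60; vanishes at y ∈ {3}. (-4, 3): f_x = 3 ≠ 0.
  x = -3: f_y(-3, y) = -6*y**2 + 38*y - 60; vanishes at y ∈ {3}. (-3, 3): f_x = 0, f = 0 — SINGULAR.
  x = -2: f_y(-2, y) = -6*y**2 + 38*y - 60; vanishes at y ∈ {3}. (-2, 3): f_x = 3 ≠ 0.
  x = -1: f_y(-1, y) = -6*y**2 + 38*y - 60; vanishes at y ∈ {3}. (-1, 3): f_x = 12 ≠ 0.
  x = 0: f_y(0, y) = -6*y**2 + 38*y - 60; vanishes at y ∈ {3}. (0, 3): f_x = 27 ≠ 0.
  x = 1: f_y(1, y) = -6*y**2 + 38*y - 60; vanishes at y ∈ {3}. (1, 3): f_x = 48 ≠ 0.
  x = 2: f_y(2, y) = -6*y**2 + 38*y - 60; vanishes at y ∈ {3}. (2, 3): f_x = 75 ≠ 0.
  x = 3: f_y(3, y) = -6*y**2 + 38*y - 60; vanishes at y ∈ {3}. (3, 3): f_x = 108 ≠ 0.
  x = 4: f_y(4, y) = -6*y**2 + 38*y - 60; vanishes at y ∈ {3}. (4, 3): f_x = 147 ≠ 0.
Only singular point on the grid: (-3, 3).
Classify: substitute x = -3 + u, y = 3 + v and expand: f = u**3 - 2*v**3 + v**2.
No constant or linear terms (consistent with a singular point). Quadratic part: v**2. Cubic part: u**3 - 2*v**3.
The quadratic part v**2 is a perfect square, so there is a single (double) tangent line v = 0, i.e. y = 3. Restricting the cubic part to that line (v = 0) leaves u**3 ≠ 0, so f is not divisible by v and the branch is v² ≈ -u**3 to lowest order — this is a cusp.
Classification: cusp.
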